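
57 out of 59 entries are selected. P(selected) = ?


P = 57/59 = 0.9661

P = 0.9661


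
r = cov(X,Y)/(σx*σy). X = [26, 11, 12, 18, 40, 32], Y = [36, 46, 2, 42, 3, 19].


Mean X = 23.1667, Mean Y = 24.6667
SD X = 10.558041, SD Y = 17.792008
Cov = -79.777778
r = -79.777778/(10.558041*17.792008) = -0.4247

r = -0.4247


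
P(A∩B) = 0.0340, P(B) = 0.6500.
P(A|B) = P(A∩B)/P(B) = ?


P(A|B) = 0.0340/0.6500 = 0.0523

P(A|B) = 0.0523


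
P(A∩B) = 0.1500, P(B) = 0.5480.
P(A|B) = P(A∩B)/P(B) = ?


P(A|B) = 0.1500/0.5480 = 0.2737

P(A|B) = 0.2737


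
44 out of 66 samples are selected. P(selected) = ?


P = 44/66 = 0.6667

P = 0.6667


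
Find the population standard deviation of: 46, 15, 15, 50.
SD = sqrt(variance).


Mean = 31.5000
Variance = 274.2500
SD = sqrt(274.2500) = 16.5605

SD = 16.5605


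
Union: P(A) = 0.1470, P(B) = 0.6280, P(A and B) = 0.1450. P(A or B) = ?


P(A∪B) = 0.1470 + 0.6280 - 0.1450
= 0.7750 - 0.1450
= 0.6300

P(A∪B) = 0.6300


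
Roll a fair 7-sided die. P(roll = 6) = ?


Favorable outcomes (roll = 6): 1
Total outcomes = 7
P = 1/7 = 0.1429

P = 0.1429


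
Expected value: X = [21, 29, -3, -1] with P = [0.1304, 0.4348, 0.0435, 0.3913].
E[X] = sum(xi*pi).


E[X] = 21*0.1304 + 29*0.4348 - 3*0.0435 - 1*0.3913
= 2.7384 + 12.6092 - 0.1305 - 0.3913
= 14.8258

E[X] = 14.8258


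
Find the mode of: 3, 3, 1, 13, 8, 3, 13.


Frequencies: 1:1, 3:3, 8:1, 13:2
Max frequency = 3
Mode = 3

Mode = 3


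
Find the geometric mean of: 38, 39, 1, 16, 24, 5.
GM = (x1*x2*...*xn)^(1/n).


Product = 38 × 39 × 1 × 16 × 24 × 5 = 2845440
GM = 2845440^(1/6) = 11.9040

GM = 11.9040


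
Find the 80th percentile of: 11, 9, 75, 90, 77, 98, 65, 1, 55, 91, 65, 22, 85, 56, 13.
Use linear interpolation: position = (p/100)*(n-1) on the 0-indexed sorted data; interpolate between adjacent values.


Sorted: 1, 9, 11, 13, 22, 55, 56, 65, 65, 75, 77, 85, 90, 91, 98
n = 15
Index = 80/100 * 14 = 11.2000
Lower = data[11] = 85, Upper = data[12] = 90
P80 = 85 + 0.2000*(5) = 86.0000

P80 = 86.0000


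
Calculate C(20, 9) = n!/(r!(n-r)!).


C(20,9) = 20!/(9! × 11!)
= 2432902008176640000/(362880 × 39916800)
= 167960

C(20,9) = 167960


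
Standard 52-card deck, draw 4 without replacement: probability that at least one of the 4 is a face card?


P(at least one) = 1 - P(none)
P(none) = (40/52) × (39/51) × (38/50) × (37/49) = 0.337575
P(at least one) = 1 - 0.337575 = 0.6624

P = 0.6624


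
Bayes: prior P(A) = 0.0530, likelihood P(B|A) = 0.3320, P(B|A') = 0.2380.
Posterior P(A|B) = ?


P(B) = P(B|A)*P(A) + P(B|A')*P(A')
= 0.3320*0.0530 + 0.2380*0.9470
= 0.017596 + 0.225386 = 0.242982
P(A|B) = 0.017596/0.242982 = 0.0724

P(A|B) = 0.0724


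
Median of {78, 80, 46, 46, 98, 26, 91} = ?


Sorted: 26, 46, 46, 78, 80, 91, 98
n = 7 (odd)
Middle value = 78

Median = 78


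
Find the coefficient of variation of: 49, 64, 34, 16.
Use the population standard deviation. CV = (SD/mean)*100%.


Mean = 40.7500
SD = 17.7957
CV = (17.7957/40.7500)*100 = 43.6705%

CV = 43.6705%


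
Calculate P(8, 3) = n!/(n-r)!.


P(8,3) = 8!/5!
= 40320/120
= 336

P(8,3) = 336


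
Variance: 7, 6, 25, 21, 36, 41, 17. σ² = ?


Mean = 21.8571
Squared deviations: 220.7347, 251.4490, 9.8776, 0.7347, 200.0204, 366.4490, 23.5918
Sum = 1072.8571
Variance = 1072.8571/7 = 153.2653

Variance = 153.2653


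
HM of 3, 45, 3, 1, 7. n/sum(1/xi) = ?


Sum of reciprocals = 1/3 + 1/45 + 1/3 + 1/1 + 1/7 = 1.831746
HM = 5/1.831746 = 2.7296

HM = 2.7296


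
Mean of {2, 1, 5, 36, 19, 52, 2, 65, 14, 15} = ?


Sum = 2 + 1 + 5 + 36 + 19 + 52 + 2 + 65 + 14 + 15 = 211
n = 10
Mean = 211/10 = 21.1000

Mean = 21.1000


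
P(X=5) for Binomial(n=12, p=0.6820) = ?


C(12,5) = 792
p^5 = 0.147544
(1-p)^7 = 0.000329
P = 792 * 0.147544 * 0.000329 = 0.0384

P(X=5) = 0.0384


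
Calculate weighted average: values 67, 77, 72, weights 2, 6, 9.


Numerator = 67*2 + 77*6 + 72*9 = 1244
Denominator = 2 + 6 + 9 = 17
WM = 1244/17 = 73.1765

WM = 73.1765


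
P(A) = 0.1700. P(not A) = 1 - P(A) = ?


P(not A) = 1 - 0.1700 = 0.8300

P(not A) = 0.8300


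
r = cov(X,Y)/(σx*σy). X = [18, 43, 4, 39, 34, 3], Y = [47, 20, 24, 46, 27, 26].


Mean X = 23.5000, Mean Y = 31.6667
SD X = 16.132266, SD Y = 10.718623
Cov = 21.166667
r = 21.166667/(16.132266*10.718623) = 0.1224

r = 0.1224


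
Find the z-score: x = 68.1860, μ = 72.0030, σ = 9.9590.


z = (68.1860 - 72.0030)/9.9590
= -3.8170/9.9590
= -0.3833

z = -0.3833


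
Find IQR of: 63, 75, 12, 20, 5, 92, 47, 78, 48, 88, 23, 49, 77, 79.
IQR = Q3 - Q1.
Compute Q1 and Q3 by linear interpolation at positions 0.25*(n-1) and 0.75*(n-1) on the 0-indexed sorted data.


Sorted: 5, 12, 20, 23, 47, 48, 49, 63, 75, 77, 78, 79, 88, 92
Q1 (25th %ile) = 29.0000
Q3 (75th %ile) = 77.7500
IQR = 77.7500 - 29.0000 = 48.7500

IQR = 48.7500


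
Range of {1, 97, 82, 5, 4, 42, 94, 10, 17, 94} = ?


Max = 97, Min = 1
Range = 97 - 1 = 96

Range = 96


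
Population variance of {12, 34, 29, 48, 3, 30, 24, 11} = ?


Mean = 23.8750
Squared deviations: 141.0156, 102.5156, 26.2656, 582.0156, 435.7656, 37.5156, 0.0156, 165.7656
Sum = 1490.8750
Variance = 1490.8750/8 = 186.3594

Variance = 186.3594


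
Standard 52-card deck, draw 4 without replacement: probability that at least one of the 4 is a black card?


P(at least one) = 1 - P(none)
P(none) = (26/52) × (25/51) × (24/50) × (23/49) = 0.055222
P(at least one) = 1 - 0.055222 = 0.9448

P = 0.9448


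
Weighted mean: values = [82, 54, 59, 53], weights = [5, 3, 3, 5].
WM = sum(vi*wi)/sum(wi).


Numerator = 82*5 + 54*3 + 59*3 + 53*5 = 1014
Denominator = 5 + 3 + 3 + 5 = 16
WM = 1014/16 = 63.3750

WM = 63.3750


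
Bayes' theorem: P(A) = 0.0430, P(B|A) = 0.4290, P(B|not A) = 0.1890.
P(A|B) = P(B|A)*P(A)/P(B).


P(B) = P(B|A)*P(A) + P(B|A')*P(A')
= 0.4290*0.0430 + 0.1890*0.9570
= 0.018447 + 0.180873 = 0.199320
P(A|B) = 0.018447/0.199320 = 0.0925

P(A|B) = 0.0925


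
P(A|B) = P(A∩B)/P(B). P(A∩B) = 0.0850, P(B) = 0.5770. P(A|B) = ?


P(A|B) = 0.0850/0.5770 = 0.1473

P(A|B) = 0.1473


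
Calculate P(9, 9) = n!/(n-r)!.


P(9,9) = 9!/0!
= 362880/1
= 362880

P(9,9) = 362880


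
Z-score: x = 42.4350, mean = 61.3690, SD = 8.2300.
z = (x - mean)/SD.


z = (42.4350 - 61.3690)/8.2300
= -18.9340/8.2300
= -2.3006

z = -2.3006


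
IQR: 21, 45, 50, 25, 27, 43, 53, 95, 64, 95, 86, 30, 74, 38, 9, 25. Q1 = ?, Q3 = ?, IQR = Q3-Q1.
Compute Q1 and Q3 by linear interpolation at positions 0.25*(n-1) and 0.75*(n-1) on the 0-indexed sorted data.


Sorted: 9, 21, 25, 25, 27, 30, 38, 43, 45, 50, 53, 64, 74, 86, 95, 95
Q1 (25th %ile) = 26.5000
Q3 (75th %ile) = 66.5000
IQR = 66.5000 - 26.5000 = 40.0000

IQR = 40.0000


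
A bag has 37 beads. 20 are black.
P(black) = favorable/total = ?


P = 20/37 = 0.5405

P = 0.5405


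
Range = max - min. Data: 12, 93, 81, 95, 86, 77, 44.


Max = 95, Min = 12
Range = 95 - 12 = 83

Range = 83


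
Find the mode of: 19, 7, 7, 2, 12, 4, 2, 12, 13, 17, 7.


Frequencies: 2:2, 4:1, 7:3, 12:2, 13:1, 17:1, 19:1
Max frequency = 3
Mode = 7

Mode = 7


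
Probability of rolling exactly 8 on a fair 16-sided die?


Favorable outcomes (roll = 8): 1
Total outcomes = 16
P = 1/16 = 0.0625

P = 0.0625


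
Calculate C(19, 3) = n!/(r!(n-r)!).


C(19,3) = 19!/(3! × 16!)
= 121645100408832000/(6 × 20922789888000)
= 969

C(19,3) = 969


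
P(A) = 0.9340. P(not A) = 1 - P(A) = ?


P(not A) = 1 - 0.9340 = 0.0660

P(not A) = 0.0660


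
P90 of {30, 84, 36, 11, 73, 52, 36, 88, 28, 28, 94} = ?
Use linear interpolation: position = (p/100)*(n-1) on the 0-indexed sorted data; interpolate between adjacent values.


Sorted: 11, 28, 28, 30, 36, 36, 52, 73, 84, 88, 94
n = 11
Index = 90/100 * 10 = 9.0000
Lower = data[9] = 88, Upper = data[10] = 94
P90 = 88 + 0*(6) = 88.0000

P90 = 88.0000


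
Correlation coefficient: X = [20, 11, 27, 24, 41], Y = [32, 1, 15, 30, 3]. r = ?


Mean X = 24.6000, Mean Y = 16.2000
SD X = 9.810199, SD Y = 13.013839
Cov = -18.720000
r = -18.720000/(9.810199*13.013839) = -0.1466

r = -0.1466


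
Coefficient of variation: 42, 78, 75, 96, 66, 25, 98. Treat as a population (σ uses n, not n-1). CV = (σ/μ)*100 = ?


Mean = 68.5714
SD = 24.9563
CV = (24.9563/68.5714)*100 = 36.3946%

CV = 36.3946%


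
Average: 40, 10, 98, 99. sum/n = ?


Sum = 40 + 10 + 98 + 99 = 247
n = 4
Mean = 247/4 = 61.7500

Mean = 61.7500


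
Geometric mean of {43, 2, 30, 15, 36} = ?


Product = 43 × 2 × 30 × 15 × 36 = 1393200
GM = 1393200^(1/5) = 16.9357

GM = 16.9357


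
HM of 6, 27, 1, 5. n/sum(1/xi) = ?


Sum of reciprocals = 1/6 + 1/27 + 1/1 + 1/5 = 1.403704
HM = 4/1.403704 = 2.8496

HM = 2.8496


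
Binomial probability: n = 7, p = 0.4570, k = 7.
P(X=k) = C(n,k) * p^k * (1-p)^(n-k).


C(7,7) = 1
p^7 = 0.004163
(1-p)^0 = 1.000000
P = 1 * 0.004163 * 1.000000 = 0.0042

P(X=7) = 0.0042


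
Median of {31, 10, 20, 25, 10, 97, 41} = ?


Sorted: 10, 10, 20, 25, 31, 41, 97
n = 7 (odd)
Middle value = 25

Median = 25


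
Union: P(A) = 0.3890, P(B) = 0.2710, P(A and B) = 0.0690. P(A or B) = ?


P(A∪B) = 0.3890 + 0.2710 - 0.0690
= 0.6600 - 0.0690
= 0.5910

P(A∪B) = 0.5910


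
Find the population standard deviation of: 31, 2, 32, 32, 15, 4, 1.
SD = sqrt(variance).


Mean = 16.7143
Variance = 185.6327
SD = sqrt(185.6327) = 13.6247

SD = 13.6247


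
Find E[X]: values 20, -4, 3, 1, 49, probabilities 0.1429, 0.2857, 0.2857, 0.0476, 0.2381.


E[X] = 20*0.1429 - 4*0.2857 + 3*0.2857 + 1*0.0476 + 49*0.2381
= 2.8580 - 1.1428 + 0.8571 + 0.0476 + 11.6669
= 14.2868

E[X] = 14.2868


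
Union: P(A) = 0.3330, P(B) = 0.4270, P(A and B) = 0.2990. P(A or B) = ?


P(A∪B) = 0.3330 + 0.4270 - 0.2990
= 0.7600 - 0.2990
= 0.4610

P(A∪B) = 0.4610


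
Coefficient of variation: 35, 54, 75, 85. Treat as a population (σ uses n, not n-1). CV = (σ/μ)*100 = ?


Mean = 62.2500
SD = 19.3051
CV = (19.3051/62.2500)*100 = 31.0122%

CV = 31.0122%


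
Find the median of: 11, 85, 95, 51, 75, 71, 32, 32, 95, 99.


Sorted: 11, 32, 32, 51, 71, 75, 85, 95, 95, 99
n = 10 (even)
Middle values: 71 and 75
Median = (71+75)/2 = 73.0000

Median = 73.0000


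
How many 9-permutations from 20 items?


P(20,9) = 20!/11!
= 2432902008176640000/39916800
= 60949324800

P(20,9) = 60949324800


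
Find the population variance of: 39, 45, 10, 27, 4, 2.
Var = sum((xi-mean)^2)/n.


Mean = 21.1667
Squared deviations: 318.0278, 568.0278, 124.6944, 34.0278, 294.6944, 367.3611
Sum = 1706.8333
Variance = 1706.8333/6 = 284.4722

Variance = 284.4722


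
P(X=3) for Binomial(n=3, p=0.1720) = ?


C(3,3) = 1
p^3 = 0.005088
(1-p)^0 = 1.000000
P = 1 * 0.005088 * 1.000000 = 0.0051

P(X=3) = 0.0051


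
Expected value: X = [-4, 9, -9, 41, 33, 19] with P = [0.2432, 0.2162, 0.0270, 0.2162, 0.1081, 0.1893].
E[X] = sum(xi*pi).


E[X] = -4*0.2432 + 9*0.2162 - 9*0.0270 + 41*0.2162 + 33*0.1081 + 19*0.1893
= -0.9728 + 1.9458 - 0.2430 + 8.8642 + 3.5673 + 3.5967
= 16.7582

E[X] = 16.7582


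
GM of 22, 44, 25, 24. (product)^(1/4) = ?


Product = 22 × 44 × 25 × 24 = 580800
GM = 580800^(1/4) = 27.6062

GM = 27.6062


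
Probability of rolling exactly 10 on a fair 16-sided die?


Favorable outcomes (roll = 10): 1
Total outcomes = 16
P = 1/16 = 0.0625

P = 0.0625


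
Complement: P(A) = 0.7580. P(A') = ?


P(not A) = 1 - 0.7580 = 0.2420

P(not A) = 0.2420


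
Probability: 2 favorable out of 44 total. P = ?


P = 2/44 = 0.0455

P = 0.0455


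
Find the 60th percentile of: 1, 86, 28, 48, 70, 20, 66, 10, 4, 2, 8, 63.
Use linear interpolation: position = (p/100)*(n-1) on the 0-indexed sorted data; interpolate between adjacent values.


Sorted: 1, 2, 4, 8, 10, 20, 28, 48, 63, 66, 70, 86
n = 12
Index = 60/100 * 11 = 6.6000
Lower = data[6] = 28, Upper = data[7] = 48
P60 = 28 + 0.6000*(20) = 40.0000

P60 = 40.0000


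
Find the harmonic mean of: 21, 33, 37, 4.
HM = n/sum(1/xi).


Sum of reciprocals = 1/21 + 1/33 + 1/37 + 1/4 = 0.354949
HM = 4/0.354949 = 11.2692

HM = 11.2692


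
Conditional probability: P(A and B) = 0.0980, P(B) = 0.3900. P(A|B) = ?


P(A|B) = 0.0980/0.3900 = 0.2513

P(A|B) = 0.2513


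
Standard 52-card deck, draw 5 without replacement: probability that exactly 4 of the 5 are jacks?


Hypergeometric: P(X=4) = C(4,4)·C(48,1) / C(52,5)
= 1 × 48 / 2598960
= 48/2598960 = 1.8469e-05

P = 1.8469e-05


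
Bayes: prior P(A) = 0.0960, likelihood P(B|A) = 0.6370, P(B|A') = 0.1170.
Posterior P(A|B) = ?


P(B) = P(B|A)*P(A) + P(B|A')*P(A')
= 0.6370*0.0960 + 0.1170*0.9040
= 0.061152 + 0.105768 = 0.166920
P(A|B) = 0.061152/0.166920 = 0.3664

P(A|B) = 0.3664


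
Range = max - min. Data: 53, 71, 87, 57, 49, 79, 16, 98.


Max = 98, Min = 16
Range = 98 - 16 = 82

Range = 82


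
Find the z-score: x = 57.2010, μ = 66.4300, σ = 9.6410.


z = (57.2010 - 66.4300)/9.6410
= -9.2290/9.6410
= -0.9573

z = -0.9573


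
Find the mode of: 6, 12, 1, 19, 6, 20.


Frequencies: 1:1, 6:2, 12:1, 19:1, 20:1
Max frequency = 2
Mode = 6

Mode = 6


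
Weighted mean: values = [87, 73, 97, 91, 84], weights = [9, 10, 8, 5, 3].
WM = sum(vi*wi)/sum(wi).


Numerator = 87*9 + 73*10 + 97*8 + 91*5 + 84*3 = 2996
Denominator = 9 + 10 + 8 + 5 + 3 = 35
WM = 2996/35 = 85.6000

WM = 85.6000


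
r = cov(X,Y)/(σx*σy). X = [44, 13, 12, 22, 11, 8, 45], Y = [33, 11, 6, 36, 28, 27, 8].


Mean X = 22.1429, Mean Y = 21.2857
SD X = 14.691383, SD Y = 11.633870
Cov = 6.244898
r = 6.244898/(14.691383*11.633870) = 0.0365

r = 0.0365


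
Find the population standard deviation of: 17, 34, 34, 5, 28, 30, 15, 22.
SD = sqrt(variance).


Mean = 23.1250
Variance = 92.6094
SD = sqrt(92.6094) = 9.6234

SD = 9.6234


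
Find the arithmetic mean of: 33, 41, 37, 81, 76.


Sum = 33 + 41 + 37 + 81 + 76 = 268
n = 5
Mean = 268/5 = 53.6000

Mean = 53.6000


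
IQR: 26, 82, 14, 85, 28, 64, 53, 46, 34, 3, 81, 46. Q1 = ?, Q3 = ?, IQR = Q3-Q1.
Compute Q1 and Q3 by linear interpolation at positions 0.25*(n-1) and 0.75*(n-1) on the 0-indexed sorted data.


Sorted: 3, 14, 26, 28, 34, 46, 46, 53, 64, 81, 82, 85
Q1 (25th %ile) = 27.5000
Q3 (75th %ile) = 68.2500
IQR = 68.2500 - 27.5000 = 40.7500

IQR = 40.7500


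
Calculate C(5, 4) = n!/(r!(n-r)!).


C(5,4) = 5!/(4! × 1!)
= 120/(24 × 1)
= 5

C(5,4) = 5


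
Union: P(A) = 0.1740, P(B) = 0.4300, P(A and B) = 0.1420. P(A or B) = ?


P(A∪B) = 0.1740 + 0.4300 - 0.1420
= 0.6040 - 0.1420
= 0.4620

P(A∪B) = 0.4620


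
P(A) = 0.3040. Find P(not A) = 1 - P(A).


P(not A) = 1 - 0.3040 = 0.6960

P(not A) = 0.6960


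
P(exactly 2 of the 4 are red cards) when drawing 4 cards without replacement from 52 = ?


Hypergeometric: P(X=2) = C(26,2)·C(26,2) / C(52,4)
= 325 × 325 / 270725
= 105625/270725 = 0.3902

P = 0.3902


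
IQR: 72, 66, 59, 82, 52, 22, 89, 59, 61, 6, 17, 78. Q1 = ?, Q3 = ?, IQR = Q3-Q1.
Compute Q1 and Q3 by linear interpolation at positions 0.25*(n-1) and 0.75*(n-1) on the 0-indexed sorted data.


Sorted: 6, 17, 22, 52, 59, 59, 61, 66, 72, 78, 82, 89
Q1 (25th %ile) = 44.5000
Q3 (75th %ile) = 73.5000
IQR = 73.5000 - 44.5000 = 29.0000

IQR = 29.0000


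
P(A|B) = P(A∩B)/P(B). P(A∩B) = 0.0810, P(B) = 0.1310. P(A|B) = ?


P(A|B) = 0.0810/0.1310 = 0.6183

P(A|B) = 0.6183


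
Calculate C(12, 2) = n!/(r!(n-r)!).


C(12,2) = 12!/(2! × 10!)
= 479001600/(2 × 3628800)
= 66

C(12,2) = 66


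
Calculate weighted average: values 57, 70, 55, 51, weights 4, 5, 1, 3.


Numerator = 57*4 + 70*5 + 55*1 + 51*3 = 786
Denominator = 4 + 5 + 1 + 3 = 13
WM = 786/13 = 60.4615

WM = 60.4615


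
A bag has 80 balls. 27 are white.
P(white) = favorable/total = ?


P = 27/80 = 0.3375

P = 0.3375


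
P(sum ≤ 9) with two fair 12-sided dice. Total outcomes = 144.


Total outcomes = 12×12 = 144
Favorable (sum ≤ 9): 36
P = 36/144 = 0.2500

P = 0.2500


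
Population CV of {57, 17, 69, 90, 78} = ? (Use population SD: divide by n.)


Mean = 62.2000
SD = 25.0551
CV = (25.0551/62.2000)*100 = 40.2816%

CV = 40.2816%


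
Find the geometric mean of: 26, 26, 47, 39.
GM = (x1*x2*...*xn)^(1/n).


Product = 26 × 26 × 47 × 39 = 1239108
GM = 1239108^(1/4) = 33.3639

GM = 33.3639


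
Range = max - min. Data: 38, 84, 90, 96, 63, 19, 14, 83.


Max = 96, Min = 14
Range = 96 - 14 = 82

Range = 82


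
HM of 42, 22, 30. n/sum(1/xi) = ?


Sum of reciprocals = 1/42 + 1/22 + 1/30 = 0.102597
HM = 3/0.102597 = 29.2405

HM = 29.2405


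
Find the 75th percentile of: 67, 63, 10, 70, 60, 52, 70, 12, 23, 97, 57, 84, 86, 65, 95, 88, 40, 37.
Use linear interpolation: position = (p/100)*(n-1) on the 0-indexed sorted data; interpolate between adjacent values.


Sorted: 10, 12, 23, 37, 40, 52, 57, 60, 63, 65, 67, 70, 70, 84, 86, 88, 95, 97
n = 18
Index = 75/100 * 17 = 12.7500
Lower = data[12] = 70, Upper = data[13] = 84
P75 = 70 + 0.7500*(14) = 80.5000

P75 = 80.5000


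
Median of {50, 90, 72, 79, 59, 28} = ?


Sorted: 28, 50, 59, 72, 79, 90
n = 6 (even)
Middle values: 59 and 72
Median = (59+72)/2 = 65.5000

Median = 65.5000


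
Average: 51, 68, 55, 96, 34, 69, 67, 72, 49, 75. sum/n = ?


Sum = 51 + 68 + 55 + 96 + 34 + 69 + 67 + 72 + 49 + 75 = 636
n = 10
Mean = 636/10 = 63.6000

Mean = 63.6000


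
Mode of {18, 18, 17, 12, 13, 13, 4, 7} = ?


Frequencies: 4:1, 7:1, 12:1, 13:2, 17:1, 18:2
Max frequency = 2
Mode = 13, 18

Mode = 13, 18


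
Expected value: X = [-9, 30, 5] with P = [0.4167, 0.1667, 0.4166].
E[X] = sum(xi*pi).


E[X] = -9*0.4167 + 30*0.1667 + 5*0.4166
= -3.7503 + 5.0010 + 2.0830
= 3.3337

E[X] = 3.3337


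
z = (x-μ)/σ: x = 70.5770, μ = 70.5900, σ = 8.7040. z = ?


z = (70.5770 - 70.5900)/8.7040
= -0.0130/8.7040
= -0.0015

z = -0.0015


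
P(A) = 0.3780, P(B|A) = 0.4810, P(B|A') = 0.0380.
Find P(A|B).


P(B) = P(B|A)*P(A) + P(B|A')*P(A')
= 0.4810*0.3780 + 0.0380*0.6220
= 0.181818 + 0.023636 = 0.205454
P(A|B) = 0.181818/0.205454 = 0.8850

P(A|B) = 0.8850


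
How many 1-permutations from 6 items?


P(6,1) = 6!/5!
= 720/120
= 6

P(6,1) = 6


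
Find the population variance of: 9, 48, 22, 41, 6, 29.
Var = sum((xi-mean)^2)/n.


Mean = 25.8333
Squared deviations: 283.3611, 491.3611, 14.6944, 230.0278, 393.3611, 10.0278
Sum = 1422.8333
Variance = 1422.8333/6 = 237.1389

Variance = 237.1389


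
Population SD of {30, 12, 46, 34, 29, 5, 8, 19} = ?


Mean = 22.8750
Variance = 177.6094
SD = sqrt(177.6094) = 13.3270

SD = 13.3270


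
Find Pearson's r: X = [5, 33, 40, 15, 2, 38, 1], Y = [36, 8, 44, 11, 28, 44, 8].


Mean X = 19.1429, Mean Y = 25.5714
SD X = 16.137167, SD Y = 15.230206
Cov = 96.918367
r = 96.918367/(16.137167*15.230206) = 0.3943

r = 0.3943


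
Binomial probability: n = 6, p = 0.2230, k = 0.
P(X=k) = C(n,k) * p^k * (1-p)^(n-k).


C(6,0) = 1
p^0 = 1.000000
(1-p)^6 = 0.220052
P = 1 * 1.000000 * 0.220052 = 0.2201

P(X=0) = 0.2201


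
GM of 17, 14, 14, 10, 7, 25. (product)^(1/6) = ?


Product = 17 × 14 × 14 × 10 × 7 × 25 = 5831000
GM = 5831000^(1/6) = 13.4160

GM = 13.4160


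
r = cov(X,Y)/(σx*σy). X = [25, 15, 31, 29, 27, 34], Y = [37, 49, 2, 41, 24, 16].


Mean X = 26.8333, Mean Y = 28.1667
SD X = 6.011563, SD Y = 15.952185
Cov = -71.972222
r = -71.972222/(6.011563*15.952185) = -0.7505

r = -0.7505


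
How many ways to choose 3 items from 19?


C(19,3) = 19!/(3! × 16!)
= 121645100408832000/(6 × 20922789888000)
= 969

C(19,3) = 969


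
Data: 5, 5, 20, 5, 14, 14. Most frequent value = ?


Frequencies: 5:3, 14:2, 20:1
Max frequency = 3
Mode = 5

Mode = 5


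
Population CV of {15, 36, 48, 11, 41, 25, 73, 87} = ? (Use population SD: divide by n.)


Mean = 42.0000
SD = 25.0948
CV = (25.0948/42.0000)*100 = 59.7496%

CV = 59.7496%


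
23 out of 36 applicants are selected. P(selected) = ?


P = 23/36 = 0.6389

P = 0.6389


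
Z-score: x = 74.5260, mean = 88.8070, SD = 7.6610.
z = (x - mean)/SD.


z = (74.5260 - 88.8070)/7.6610
= -14.2810/7.6610
= -1.8641

z = -1.8641


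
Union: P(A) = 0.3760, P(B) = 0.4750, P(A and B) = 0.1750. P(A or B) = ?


P(A∪B) = 0.3760 + 0.4750 - 0.1750
= 0.8510 - 0.1750
= 0.6760

P(A∪B) = 0.6760


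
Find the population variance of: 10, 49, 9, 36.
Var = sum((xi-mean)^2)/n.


Mean = 26.0000
Squared deviations: 256.0000, 529.0000, 289.0000, 100.0000
Sum = 1174.0000
Variance = 1174.0000/4 = 293.5000

Variance = 293.5000


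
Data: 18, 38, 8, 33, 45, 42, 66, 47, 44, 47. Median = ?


Sorted: 8, 18, 33, 38, 42, 44, 45, 47, 47, 66
n = 10 (even)
Middle values: 42 and 44
Median = (42+44)/2 = 43.0000

Median = 43.0000


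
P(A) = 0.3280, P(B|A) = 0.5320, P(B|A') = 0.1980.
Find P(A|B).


P(B) = P(B|A)*P(A) + P(B|A')*P(A')
= 0.5320*0.3280 + 0.1980*0.6720
= 0.174496 + 0.133056 = 0.307552
P(A|B) = 0.174496/0.307552 = 0.5674

P(A|B) = 0.5674


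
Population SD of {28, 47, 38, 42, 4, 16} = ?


Mean = 29.1667
Variance = 228.1389
SD = sqrt(228.1389) = 15.1043

SD = 15.1043


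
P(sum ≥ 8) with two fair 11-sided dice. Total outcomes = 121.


Total outcomes = 11×11 = 121
Favorable (sum ≥ 8): 100
P = 100/121 = 0.8264

P = 0.8264


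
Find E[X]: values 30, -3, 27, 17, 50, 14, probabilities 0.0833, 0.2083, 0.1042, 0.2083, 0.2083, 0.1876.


E[X] = 30*0.0833 - 3*0.2083 + 27*0.1042 + 17*0.2083 + 50*0.2083 + 14*0.1876
= 2.4990 - 0.6249 + 2.8134 + 3.5411 + 10.4150 + 2.6264
= 21.2700

E[X] = 21.2700


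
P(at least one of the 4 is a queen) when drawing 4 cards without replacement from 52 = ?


P(at least one) = 1 - P(none)
P(none) = (48/52) × (47/51) × (46/50) × (45/49) = 0.718737
P(at least one) = 1 - 0.718737 = 0.2813

P = 0.2813


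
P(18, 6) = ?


P(18,6) = 18!/12!
= 6402373705728000/479001600
= 13366080

P(18,6) = 13366080


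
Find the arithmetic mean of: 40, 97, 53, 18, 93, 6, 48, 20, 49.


Sum = 40 + 97 + 53 + 18 + 93 + 6 + 48 + 20 + 49 = 424
n = 9
Mean = 424/9 = 47.1111

Mean = 47.1111


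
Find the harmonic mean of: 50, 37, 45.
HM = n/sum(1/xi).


Sum of reciprocals = 1/50 + 1/37 + 1/45 = 0.069249
HM = 3/0.069249 = 43.3218

HM = 43.3218


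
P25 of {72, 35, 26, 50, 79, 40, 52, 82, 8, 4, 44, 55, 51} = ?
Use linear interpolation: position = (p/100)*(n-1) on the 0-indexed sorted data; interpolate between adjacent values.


Sorted: 4, 8, 26, 35, 40, 44, 50, 51, 52, 55, 72, 79, 82
n = 13
Index = 25/100 * 12 = 3.0000
Lower = data[3] = 35, Upper = data[4] = 40
P25 = 35 + 0*(5) = 35.0000

P25 = 35.0000


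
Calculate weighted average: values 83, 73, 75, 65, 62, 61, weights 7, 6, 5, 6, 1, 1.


Numerator = 83*7 + 73*6 + 75*5 + 65*6 + 62*1 + 61*1 = 1907
Denominator = 7 + 6 + 5 + 6 + 1 + 1 = 26
WM = 1907/26 = 73.3462

WM = 73.3462


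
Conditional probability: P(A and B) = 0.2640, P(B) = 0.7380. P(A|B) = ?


P(A|B) = 0.2640/0.7380 = 0.3577

P(A|B) = 0.3577


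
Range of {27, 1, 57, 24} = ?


Max = 57, Min = 1
Range = 57 - 1 = 56

Range = 56


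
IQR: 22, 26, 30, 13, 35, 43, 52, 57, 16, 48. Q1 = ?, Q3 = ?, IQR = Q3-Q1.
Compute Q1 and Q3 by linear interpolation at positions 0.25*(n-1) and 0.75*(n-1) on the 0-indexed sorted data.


Sorted: 13, 16, 22, 26, 30, 35, 43, 48, 52, 57
Q1 (25th %ile) = 23.0000
Q3 (75th %ile) = 46.7500
IQR = 46.7500 - 23.0000 = 23.7500

IQR = 23.7500


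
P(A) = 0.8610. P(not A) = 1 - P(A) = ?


P(not A) = 1 - 0.8610 = 0.1390

P(not A) = 0.1390


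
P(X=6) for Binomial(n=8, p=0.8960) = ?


C(8,6) = 28
p^6 = 0.517426
(1-p)^2 = 0.010816
P = 28 * 0.517426 * 0.010816 = 0.1567

P(X=6) = 0.1567


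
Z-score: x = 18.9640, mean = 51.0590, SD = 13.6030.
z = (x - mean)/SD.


z = (18.9640 - 51.0590)/13.6030
= -32.0950/13.6030
= -2.3594

z = -2.3594


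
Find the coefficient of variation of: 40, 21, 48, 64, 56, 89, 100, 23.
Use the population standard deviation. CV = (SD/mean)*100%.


Mean = 55.1250
SD = 26.7322
CV = (26.7322/55.1250)*100 = 48.4937%

CV = 48.4937%


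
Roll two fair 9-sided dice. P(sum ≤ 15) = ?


Total outcomes = 9×9 = 81
Favorable (sum ≤ 15): 75
P = 75/81 = 0.9259

P = 0.9259


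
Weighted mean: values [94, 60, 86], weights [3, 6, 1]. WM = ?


Numerator = 94*3 + 60*6 + 86*1 = 728
Denominator = 3 + 6 + 1 = 10
WM = 728/10 = 72.8000

WM = 72.8000


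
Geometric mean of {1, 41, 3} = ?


Product = 1 × 41 × 3 = 123
GM = 123^(1/3) = 4.9732

GM = 4.9732


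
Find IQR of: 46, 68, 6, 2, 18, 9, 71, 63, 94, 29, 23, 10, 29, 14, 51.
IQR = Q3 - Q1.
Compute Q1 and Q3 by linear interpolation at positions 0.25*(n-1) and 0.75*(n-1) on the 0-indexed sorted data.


Sorted: 2, 6, 9, 10, 14, 18, 23, 29, 29, 46, 51, 63, 68, 71, 94
Q1 (25th %ile) = 12.0000
Q3 (75th %ile) = 57.0000
IQR = 57.0000 - 12.0000 = 45.0000

IQR = 45.0000


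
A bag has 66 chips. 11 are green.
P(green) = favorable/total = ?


P = 11/66 = 0.1667

P = 0.1667


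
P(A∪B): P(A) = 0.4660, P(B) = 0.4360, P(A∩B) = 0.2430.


P(A∪B) = 0.4660 + 0.4360 - 0.2430
= 0.9020 - 0.2430
= 0.6590

P(A∪B) = 0.6590


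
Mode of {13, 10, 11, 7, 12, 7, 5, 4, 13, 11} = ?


Frequencies: 4:1, 5:1, 7:2, 10:1, 11:2, 12:1, 13:2
Max frequency = 2
Mode = 7, 11, 13

Mode = 7, 11, 13


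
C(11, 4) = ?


C(11,4) = 11!/(4! × 7!)
= 39916800/(24 × 5040)
= 330

C(11,4) = 330


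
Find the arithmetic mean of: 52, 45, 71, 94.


Sum = 52 + 45 + 71 + 94 = 262
n = 4
Mean = 262/4 = 65.5000

Mean = 65.5000


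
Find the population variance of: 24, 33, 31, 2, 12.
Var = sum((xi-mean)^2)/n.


Mean = 20.4000
Squared deviations: 12.9600, 158.7600, 112.3600, 338.5600, 70.5600
Sum = 693.2000
Variance = 693.2000/5 = 138.6400

Variance = 138.6400


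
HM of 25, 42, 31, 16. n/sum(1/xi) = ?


Sum of reciprocals = 1/25 + 1/42 + 1/31 + 1/16 = 0.158568
HM = 4/0.158568 = 25.2258

HM = 25.2258


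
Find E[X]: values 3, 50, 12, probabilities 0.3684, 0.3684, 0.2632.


E[X] = 3*0.3684 + 50*0.3684 + 12*0.2632
= 1.1052 + 18.4200 + 3.1584
= 22.6836

E[X] = 22.6836


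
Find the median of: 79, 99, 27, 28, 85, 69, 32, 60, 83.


Sorted: 27, 28, 32, 60, 69, 79, 83, 85, 99
n = 9 (odd)
Middle value = 69

Median = 69


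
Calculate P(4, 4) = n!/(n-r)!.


P(4,4) = 4!/0!
= 24/1
= 24

P(4,4) = 24


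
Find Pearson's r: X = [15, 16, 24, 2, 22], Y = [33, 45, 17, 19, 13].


Mean X = 15.8000, Mean Y = 25.4000
SD X = 7.704544, SD Y = 11.892855
Cov = -11.920000
r = -11.920000/(7.704544*11.892855) = -0.1301

r = -0.1301


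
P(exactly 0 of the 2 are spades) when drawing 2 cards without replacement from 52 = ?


Hypergeometric: P(X=0) = C(13,0)·C(39,2) / C(52,2)
= 1 × 741 / 1326
= 741/1326 = 0.5588

P = 0.5588


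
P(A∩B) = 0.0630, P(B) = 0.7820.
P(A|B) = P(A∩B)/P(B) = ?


P(A|B) = 0.0630/0.7820 = 0.0806

P(A|B) = 0.0806


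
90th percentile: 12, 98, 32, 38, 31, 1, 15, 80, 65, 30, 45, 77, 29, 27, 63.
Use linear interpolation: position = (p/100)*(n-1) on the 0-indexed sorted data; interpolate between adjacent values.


Sorted: 1, 12, 15, 27, 29, 30, 31, 32, 38, 45, 63, 65, 77, 80, 98
n = 15
Index = 90/100 * 14 = 12.6000
Lower = data[12] = 77, Upper = data[13] = 80
P90 = 77 + 0.6000*(3) = 78.8000

P90 = 78.8000


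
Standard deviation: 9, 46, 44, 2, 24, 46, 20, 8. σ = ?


Mean = 24.8750
Variance = 292.8594
SD = sqrt(292.8594) = 17.1131

SD = 17.1131


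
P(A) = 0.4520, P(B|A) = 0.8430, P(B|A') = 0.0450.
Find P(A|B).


P(B) = P(B|A)*P(A) + P(B|A')*P(A')
= 0.8430*0.4520 + 0.0450*0.5480
= 0.381036 + 0.024660 = 0.405696
P(A|B) = 0.381036/0.405696 = 0.9392

P(A|B) = 0.9392


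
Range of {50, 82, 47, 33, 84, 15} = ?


Max = 84, Min = 15
Range = 84 - 15 = 69

Range = 69


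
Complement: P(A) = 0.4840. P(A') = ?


P(not A) = 1 - 0.4840 = 0.5160

P(not A) = 0.5160


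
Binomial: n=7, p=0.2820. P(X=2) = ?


C(7,2) = 21
p^2 = 0.079524
(1-p)^5 = 0.190819
P = 21 * 0.079524 * 0.190819 = 0.3187

P(X=2) = 0.3187


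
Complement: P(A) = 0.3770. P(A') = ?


P(not A) = 1 - 0.3770 = 0.6230

P(not A) = 0.6230


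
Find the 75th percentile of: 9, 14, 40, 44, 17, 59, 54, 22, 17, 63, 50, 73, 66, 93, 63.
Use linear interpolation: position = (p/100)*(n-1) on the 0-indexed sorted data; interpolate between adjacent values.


Sorted: 9, 14, 17, 17, 22, 40, 44, 50, 54, 59, 63, 63, 66, 73, 93
n = 15
Index = 75/100 * 14 = 10.5000
Lower = data[10] = 63, Upper = data[11] = 63
P75 = 63 + 0.5000*(0) = 63.0000

P75 = 63.0000


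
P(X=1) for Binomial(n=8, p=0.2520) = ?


C(8,1) = 8
p^1 = 0.252000
(1-p)^7 = 0.131012
P = 8 * 0.252000 * 0.131012 = 0.2641

P(X=1) = 0.2641


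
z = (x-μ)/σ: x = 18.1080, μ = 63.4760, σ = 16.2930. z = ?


z = (18.1080 - 63.4760)/16.2930
= -45.3680/16.2930
= -2.7845

z = -2.7845


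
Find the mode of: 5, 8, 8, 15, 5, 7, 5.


Frequencies: 5:3, 7:1, 8:2, 15:1
Max frequency = 3
Mode = 5

Mode = 5


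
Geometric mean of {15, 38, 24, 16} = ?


Product = 15 × 38 × 24 × 16 = 218880
GM = 218880^(1/4) = 21.6298

GM = 21.6298


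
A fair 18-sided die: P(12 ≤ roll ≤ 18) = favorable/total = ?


Favorable outcomes (12 ≤ roll ≤ 18): 7
Total outcomes = 18
P = 7/18 = 0.3889

P = 0.3889


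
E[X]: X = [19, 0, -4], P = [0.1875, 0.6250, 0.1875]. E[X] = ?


E[X] = 19*0.1875 + 0*0.6250 - 4*0.1875
= 3.5625 + 0 - 0.7500
= 2.8125

E[X] = 2.8125


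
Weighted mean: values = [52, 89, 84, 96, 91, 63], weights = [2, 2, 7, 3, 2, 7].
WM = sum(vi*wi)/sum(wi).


Numerator = 52*2 + 89*2 + 84*7 + 96*3 + 91*2 + 63*7 = 1781
Denominator = 2 + 2 + 7 + 3 + 2 + 7 = 23
WM = 1781/23 = 77.4348

WM = 77.4348


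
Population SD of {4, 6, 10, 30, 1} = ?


Mean = 10.2000
Variance = 106.5600
SD = sqrt(106.5600) = 10.3228

SD = 10.3228


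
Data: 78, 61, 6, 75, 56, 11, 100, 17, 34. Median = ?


Sorted: 6, 11, 17, 34, 56, 61, 75, 78, 100
n = 9 (odd)
Middle value = 56

Median = 56


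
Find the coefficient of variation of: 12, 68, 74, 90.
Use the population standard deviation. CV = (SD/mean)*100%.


Mean = 61.0000
SD = 29.4109
CV = (29.4109/61.0000)*100 = 48.2146%

CV = 48.2146%


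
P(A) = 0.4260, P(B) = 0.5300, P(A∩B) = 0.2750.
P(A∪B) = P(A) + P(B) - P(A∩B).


P(A∪B) = 0.4260 + 0.5300 - 0.2750
= 0.9560 - 0.2750
= 0.6810

P(A∪B) = 0.6810


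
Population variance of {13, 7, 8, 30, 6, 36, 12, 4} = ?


Mean = 14.5000
Squared deviations: 2.2500, 56.2500, 42.2500, 240.2500, 72.2500, 462.2500, 6.2500, 110.2500
Sum = 992.0000
Variance = 992.0000/8 = 124.0000

Variance = 124.0000


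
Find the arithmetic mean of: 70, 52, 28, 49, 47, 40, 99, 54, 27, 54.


Sum = 70 + 52 + 28 + 49 + 47 + 40 + 99 + 54 + 27 + 54 = 520
n = 10
Mean = 520/10 = 52.0000

Mean = 52.0000


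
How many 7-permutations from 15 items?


P(15,7) = 15!/8!
= 1307674368000/40320
= 32432400

P(15,7) = 32432400


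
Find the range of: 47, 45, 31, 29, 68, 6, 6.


Max = 68, Min = 6
Range = 68 - 6 = 62

Range = 62


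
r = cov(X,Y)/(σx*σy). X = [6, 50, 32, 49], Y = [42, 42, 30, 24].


Mean X = 34.2500, Mean Y = 34.5000
SD X = 17.809759, SD Y = 7.794229
Cov = -59.625000
r = -59.625000/(17.809759*7.794229) = -0.4295

r = -0.4295


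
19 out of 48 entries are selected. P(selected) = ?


P = 19/48 = 0.3958

P = 0.3958


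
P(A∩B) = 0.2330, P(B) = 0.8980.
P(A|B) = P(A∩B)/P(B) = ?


P(A|B) = 0.2330/0.8980 = 0.2595

P(A|B) = 0.2595


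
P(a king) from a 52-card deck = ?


4 kings in 52 cards
P = 4/52 = 0.0769

P = 0.0769


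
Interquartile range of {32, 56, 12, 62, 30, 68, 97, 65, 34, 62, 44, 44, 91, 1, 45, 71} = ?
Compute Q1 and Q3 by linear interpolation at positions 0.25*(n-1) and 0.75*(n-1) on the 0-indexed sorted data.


Sorted: 1, 12, 30, 32, 34, 44, 44, 45, 56, 62, 62, 65, 68, 71, 91, 97
Q1 (25th %ile) = 33.5000
Q3 (75th %ile) = 65.7500
IQR = 65.7500 - 33.5000 = 32.2500

IQR = 32.2500


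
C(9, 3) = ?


C(9,3) = 9!/(3! × 6!)
= 362880/(6 × 720)
= 84

C(9,3) = 84


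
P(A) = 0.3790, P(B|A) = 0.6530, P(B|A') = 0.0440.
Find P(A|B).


P(B) = P(B|A)*P(A) + P(B|A')*P(A')
= 0.6530*0.3790 + 0.0440*0.6210
= 0.247487 + 0.027324 = 0.274811
P(A|B) = 0.247487/0.274811 = 0.9006

P(A|B) = 0.9006


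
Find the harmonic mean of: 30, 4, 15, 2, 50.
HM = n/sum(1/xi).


Sum of reciprocals = 1/30 + 1/4 + 1/15 + 1/2 + 1/50 = 0.870000
HM = 5/0.870000 = 5.7471

HM = 5.7471


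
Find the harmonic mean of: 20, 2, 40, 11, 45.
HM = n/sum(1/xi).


Sum of reciprocals = 1/20 + 1/2 + 1/40 + 1/11 + 1/45 = 0.688131
HM = 5/0.688131 = 7.2661

HM = 7.2661


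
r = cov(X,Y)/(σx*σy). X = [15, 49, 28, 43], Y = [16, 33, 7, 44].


Mean X = 33.7500, Mean Y = 25.0000
SD X = 13.254716, SD Y = 14.404860
Cov = 142.500000
r = 142.500000/(13.254716*14.404860) = 0.7463

r = 0.7463


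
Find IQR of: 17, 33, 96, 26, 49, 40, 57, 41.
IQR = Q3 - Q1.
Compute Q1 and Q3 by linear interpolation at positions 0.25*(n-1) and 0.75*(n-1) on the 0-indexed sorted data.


Sorted: 17, 26, 33, 40, 41, 49, 57, 96
Q1 (25th %ile) = 31.2500
Q3 (75th %ile) = 51.0000
IQR = 51.0000 - 31.2500 = 19.7500

IQR = 19.7500


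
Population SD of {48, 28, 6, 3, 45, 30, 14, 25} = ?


Mean = 24.8750
Variance = 241.1094
SD = sqrt(241.1094) = 15.5277

SD = 15.5277


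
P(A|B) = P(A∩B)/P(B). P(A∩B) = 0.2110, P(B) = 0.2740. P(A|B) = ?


P(A|B) = 0.2110/0.2740 = 0.7701

P(A|B) = 0.7701


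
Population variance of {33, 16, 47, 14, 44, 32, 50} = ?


Mean = 33.7143
Squared deviations: 0.5102, 313.7959, 176.5102, 388.6531, 105.7959, 2.9388, 265.2245
Sum = 1253.4286
Variance = 1253.4286/7 = 179.0612

Variance = 179.0612


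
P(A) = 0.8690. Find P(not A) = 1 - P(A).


P(not A) = 1 - 0.8690 = 0.1310

P(not A) = 0.1310


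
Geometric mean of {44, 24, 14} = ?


Product = 44 × 24 × 14 = 14784
GM = 14784^(1/3) = 24.5432

GM = 24.5432


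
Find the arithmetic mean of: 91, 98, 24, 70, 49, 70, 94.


Sum = 91 + 98 + 24 + 70 + 49 + 70 + 94 = 496
n = 7
Mean = 496/7 = 70.8571

Mean = 70.8571


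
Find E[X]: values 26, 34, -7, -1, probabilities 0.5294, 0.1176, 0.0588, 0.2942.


E[X] = 26*0.5294 + 34*0.1176 - 7*0.0588 - 1*0.2942
= 13.7644 + 3.9984 - 0.4116 - 0.2942
= 17.0570

E[X] = 17.0570


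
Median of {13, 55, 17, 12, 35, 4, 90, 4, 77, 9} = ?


Sorted: 4, 4, 9, 12, 13, 17, 35, 55, 77, 90
n = 10 (even)
Middle values: 13 and 17
Median = (13+17)/2 = 15.0000

Median = 15.0000


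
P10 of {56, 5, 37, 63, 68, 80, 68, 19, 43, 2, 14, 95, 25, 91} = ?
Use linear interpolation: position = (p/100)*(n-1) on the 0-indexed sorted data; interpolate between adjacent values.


Sorted: 2, 5, 14, 19, 25, 37, 43, 56, 63, 68, 68, 80, 91, 95
n = 14
Index = 10/100 * 13 = 1.3000
Lower = data[1] = 5, Upper = data[2] = 14
P10 = 5 + 0.3000*(9) = 7.7000

P10 = 7.7000


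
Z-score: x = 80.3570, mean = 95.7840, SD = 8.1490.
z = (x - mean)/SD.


z = (80.3570 - 95.7840)/8.1490
= -15.4270/8.1490
= -1.8931

z = -1.8931


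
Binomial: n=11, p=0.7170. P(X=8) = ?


C(11,8) = 165
p^8 = 0.069848
(1-p)^3 = 0.022665
P = 165 * 0.069848 * 0.022665 = 0.2612

P(X=8) = 0.2612


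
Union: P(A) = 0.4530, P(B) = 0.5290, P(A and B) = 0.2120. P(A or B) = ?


P(A∪B) = 0.4530 + 0.5290 - 0.2120
= 0.9820 - 0.2120
= 0.7700

P(A∪B) = 0.7700


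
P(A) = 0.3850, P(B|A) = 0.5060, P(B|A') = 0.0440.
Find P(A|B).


P(B) = P(B|A)*P(A) + P(B|A')*P(A')
= 0.5060*0.3850 + 0.0440*0.6150
= 0.194810 + 0.027060 = 0.221870
P(A|B) = 0.194810/0.221870 = 0.8780

P(A|B) = 0.8780


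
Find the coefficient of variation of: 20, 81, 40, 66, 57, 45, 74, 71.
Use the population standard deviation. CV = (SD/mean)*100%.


Mean = 56.7500
SD = 19.1817
CV = (19.1817/56.7500)*100 = 33.8003%

CV = 33.8003%


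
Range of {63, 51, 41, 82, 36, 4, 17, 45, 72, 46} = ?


Max = 82, Min = 4
Range = 82 - 4 = 78

Range = 78


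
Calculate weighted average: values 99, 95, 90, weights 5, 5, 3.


Numerator = 99*5 + 95*5 + 90*3 = 1240
Denominator = 5 + 5 + 3 = 13
WM = 1240/13 = 95.3846

WM = 95.3846


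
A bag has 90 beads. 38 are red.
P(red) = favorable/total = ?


P = 38/90 = 0.4222

P = 0.4222


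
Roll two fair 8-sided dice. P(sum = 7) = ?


Total outcomes = 8×8 = 64
Favorable (sum = 7): 6
P = 6/64 = 0.0938

P = 0.0938


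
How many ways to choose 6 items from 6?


C(6,6) = 6!/(6! × 0!)
= 720/(720 × 1)
= 1

C(6,6) = 1


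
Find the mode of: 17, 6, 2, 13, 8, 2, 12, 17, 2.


Frequencies: 2:3, 6:1, 8:1, 12:1, 13:1, 17:2
Max frequency = 3
Mode = 2

Mode = 2


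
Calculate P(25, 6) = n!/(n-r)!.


P(25,6) = 25!/19!
= 15511210043330985984000000/121645100408832000
= 127512000

P(25,6) = 127512000


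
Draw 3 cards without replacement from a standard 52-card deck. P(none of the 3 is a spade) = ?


P(no spades) = (39/52) × (38/51) × (37/50)
= 0.4135

P = 0.4135


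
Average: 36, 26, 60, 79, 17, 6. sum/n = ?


Sum = 36 + 26 + 60 + 79 + 17 + 6 = 224
n = 6
Mean = 224/6 = 37.3333

Mean = 37.3333


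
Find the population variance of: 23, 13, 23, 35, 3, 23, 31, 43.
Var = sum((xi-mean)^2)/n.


Mean = 24.2500
Squared deviations: 1.5625, 126.5625, 1.5625, 115.5625, 451.5625, 1.5625, 45.5625, 351.5625
Sum = 1095.5000
Variance = 1095.5000/8 = 136.9375

Variance = 136.9375


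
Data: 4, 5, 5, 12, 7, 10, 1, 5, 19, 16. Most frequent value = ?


Frequencies: 1:1, 4:1, 5:3, 7:1, 10:1, 12:1, 16:1, 19:1
Max frequency = 3
Mode = 5

Mode = 5


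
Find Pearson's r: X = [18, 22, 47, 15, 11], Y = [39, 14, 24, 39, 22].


Mean X = 22.6000, Mean Y = 27.6000
SD X = 12.721635, SD Y = 9.891410
Cov = -30.760000
r = -30.760000/(12.721635*9.891410) = -0.2444

r = -0.2444


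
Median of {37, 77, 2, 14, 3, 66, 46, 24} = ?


Sorted: 2, 3, 14, 24, 37, 46, 66, 77
n = 8 (even)
Middle values: 24 and 37
Median = (24+37)/2 = 30.5000

Median = 30.5000


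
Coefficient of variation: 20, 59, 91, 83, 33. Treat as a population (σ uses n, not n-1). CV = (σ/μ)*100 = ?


Mean = 57.2000
SD = 27.4984
CV = (27.4984/57.2000)*100 = 48.0741%

CV = 48.0741%


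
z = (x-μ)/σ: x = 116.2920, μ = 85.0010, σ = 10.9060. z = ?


z = (116.2920 - 85.0010)/10.9060
= 31.2910/10.9060
= 2.8692

z = 2.8692


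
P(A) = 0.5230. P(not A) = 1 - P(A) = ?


P(not A) = 1 - 0.5230 = 0.4770

P(not A) = 0.4770


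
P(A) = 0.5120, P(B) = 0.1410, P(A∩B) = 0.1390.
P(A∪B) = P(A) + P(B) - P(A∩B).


P(A∪B) = 0.5120 + 0.1410 - 0.1390
= 0.6530 - 0.1390
= 0.5140

P(A∪B) = 0.5140


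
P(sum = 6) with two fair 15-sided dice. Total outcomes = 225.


Total outcomes = 15×15 = 225
Favorable (sum = 6): 5
P = 5/225 = 0.0222

P = 0.0222


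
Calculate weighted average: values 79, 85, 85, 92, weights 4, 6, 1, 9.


Numerator = 79*4 + 85*6 + 85*1 + 92*9 = 1739
Denominator = 4 + 6 + 1 + 9 = 20
WM = 1739/20 = 86.9500

WM = 86.9500


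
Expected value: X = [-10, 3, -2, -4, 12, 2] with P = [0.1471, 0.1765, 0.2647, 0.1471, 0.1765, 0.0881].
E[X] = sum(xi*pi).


E[X] = -10*0.1471 + 3*0.1765 - 2*0.2647 - 4*0.1471 + 12*0.1765 + 2*0.0881
= -1.4710 + 0.5295 - 0.5294 - 0.5884 + 2.1180 + 0.1762
= 0.2349

E[X] = 0.2349


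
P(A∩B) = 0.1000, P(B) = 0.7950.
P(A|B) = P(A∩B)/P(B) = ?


P(A|B) = 0.1000/0.7950 = 0.1258

P(A|B) = 0.1258


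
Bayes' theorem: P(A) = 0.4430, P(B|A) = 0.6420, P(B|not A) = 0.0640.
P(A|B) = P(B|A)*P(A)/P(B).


P(B) = P(B|A)*P(A) + P(B|A')*P(A')
= 0.6420*0.4430 + 0.0640*0.5570
= 0.284406 + 0.035648 = 0.320054
P(A|B) = 0.284406/0.320054 = 0.8886

P(A|B) = 0.8886
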